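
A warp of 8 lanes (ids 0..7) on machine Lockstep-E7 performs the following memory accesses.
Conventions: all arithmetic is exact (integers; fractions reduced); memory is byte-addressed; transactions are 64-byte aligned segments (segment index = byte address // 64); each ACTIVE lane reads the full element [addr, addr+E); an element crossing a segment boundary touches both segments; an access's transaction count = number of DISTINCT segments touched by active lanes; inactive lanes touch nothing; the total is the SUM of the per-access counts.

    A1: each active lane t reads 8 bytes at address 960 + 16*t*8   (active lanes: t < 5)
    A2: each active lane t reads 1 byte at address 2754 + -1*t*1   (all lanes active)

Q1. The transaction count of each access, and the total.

A1: 5 transactions
A2: 2 transactions

Answer: 5,2; total 7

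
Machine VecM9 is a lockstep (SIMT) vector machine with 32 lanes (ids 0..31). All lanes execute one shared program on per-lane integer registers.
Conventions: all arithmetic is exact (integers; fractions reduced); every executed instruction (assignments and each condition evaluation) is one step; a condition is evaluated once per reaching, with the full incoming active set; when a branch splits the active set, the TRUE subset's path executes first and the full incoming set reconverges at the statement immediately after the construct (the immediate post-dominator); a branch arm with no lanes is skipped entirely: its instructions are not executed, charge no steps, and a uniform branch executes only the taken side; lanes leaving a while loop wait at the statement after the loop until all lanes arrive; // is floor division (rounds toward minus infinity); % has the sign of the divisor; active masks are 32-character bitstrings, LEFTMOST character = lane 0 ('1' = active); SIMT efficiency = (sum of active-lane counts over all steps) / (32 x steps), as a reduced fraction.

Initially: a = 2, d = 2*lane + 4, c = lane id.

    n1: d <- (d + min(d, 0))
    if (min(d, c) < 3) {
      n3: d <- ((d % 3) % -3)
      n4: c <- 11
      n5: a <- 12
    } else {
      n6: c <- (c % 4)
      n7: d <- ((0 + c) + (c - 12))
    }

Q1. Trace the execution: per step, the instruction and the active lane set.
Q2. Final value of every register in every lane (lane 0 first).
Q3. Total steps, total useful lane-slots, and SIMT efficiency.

step 0: d <- (d + min(d, 0))         11111111111111111111111111111111
step 1: eval (min(d, c) < 3)         11111111111111111111111111111111
step 2: d <- ((d % 3) % -3)          11100000000000000000000000000000
step 3: c <- 11                      11100000000000000000000000000000
step 4: a <- 12                      11100000000000000000000000000000
step 5: c <- (c % 4)                 00011111111111111111111111111111
step 6: d <- ((0 + c) + (c - 12))    00011111111111111111111111111111

Answer: 7 steps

a: 12,12,12,2,2,2,2,2,2,2,2,2,2,2,2,2,2,2,2,2,2,2,2,2,2,2,2,2,2,2,2,2
d: -2,0,-1,-6,-12,-10,-8,-6,-12,-10,-8,-6,-12,-10,-8,-6,-12,-10,-8,-6,-12,-10,-8,-6,-12,-10,-8,-6,-12,-10,-8,-6
c: 11,11,11,3,0,1,2,3,0,1,2,3,0,1,2,3,0,1,2,3,0,1,2,3,0,1,2,3,0,1,2,3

steps = 7; useful = 131; efficiency = 131/224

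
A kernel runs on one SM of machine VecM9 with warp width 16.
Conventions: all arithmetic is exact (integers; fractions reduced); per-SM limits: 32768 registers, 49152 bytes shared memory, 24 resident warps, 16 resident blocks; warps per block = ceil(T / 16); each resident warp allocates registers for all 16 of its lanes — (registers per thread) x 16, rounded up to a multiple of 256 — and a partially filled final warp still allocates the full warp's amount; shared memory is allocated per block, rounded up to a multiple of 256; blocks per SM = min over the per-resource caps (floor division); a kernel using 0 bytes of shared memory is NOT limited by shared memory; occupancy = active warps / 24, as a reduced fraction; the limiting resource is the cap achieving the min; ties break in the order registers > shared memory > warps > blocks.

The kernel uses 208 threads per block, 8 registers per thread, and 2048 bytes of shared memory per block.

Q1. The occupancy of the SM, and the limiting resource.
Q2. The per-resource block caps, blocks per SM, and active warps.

Answer: occupancy 13/24, limited by warps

registers: 9 blocks
shared memory: 24 blocks
warps: 1 block
blocks: 16 blocks

Answer: 1 block, 13 active warps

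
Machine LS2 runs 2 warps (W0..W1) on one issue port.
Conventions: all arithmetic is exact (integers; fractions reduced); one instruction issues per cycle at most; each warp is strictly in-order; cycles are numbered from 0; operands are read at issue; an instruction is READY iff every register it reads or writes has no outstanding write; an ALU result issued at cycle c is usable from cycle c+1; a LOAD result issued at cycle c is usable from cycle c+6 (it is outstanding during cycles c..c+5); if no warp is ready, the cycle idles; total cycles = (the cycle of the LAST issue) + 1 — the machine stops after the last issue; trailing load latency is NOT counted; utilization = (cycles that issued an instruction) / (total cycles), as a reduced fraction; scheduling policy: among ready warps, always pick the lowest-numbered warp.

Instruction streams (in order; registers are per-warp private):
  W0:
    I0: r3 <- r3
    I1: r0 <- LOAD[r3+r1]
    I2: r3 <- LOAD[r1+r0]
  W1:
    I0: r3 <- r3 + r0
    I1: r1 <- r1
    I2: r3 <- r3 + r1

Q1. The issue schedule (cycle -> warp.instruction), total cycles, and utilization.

cycle 0: W0.I0
cycle 1: W0.I1
cycle 2: W1.I0
cycle 3: W1.I1
cycle 4: W1.I2
cycle 5: idle
cycle 6: idle
cycle 7: W0.I2

Answer: 8 cycles, utilization 3/4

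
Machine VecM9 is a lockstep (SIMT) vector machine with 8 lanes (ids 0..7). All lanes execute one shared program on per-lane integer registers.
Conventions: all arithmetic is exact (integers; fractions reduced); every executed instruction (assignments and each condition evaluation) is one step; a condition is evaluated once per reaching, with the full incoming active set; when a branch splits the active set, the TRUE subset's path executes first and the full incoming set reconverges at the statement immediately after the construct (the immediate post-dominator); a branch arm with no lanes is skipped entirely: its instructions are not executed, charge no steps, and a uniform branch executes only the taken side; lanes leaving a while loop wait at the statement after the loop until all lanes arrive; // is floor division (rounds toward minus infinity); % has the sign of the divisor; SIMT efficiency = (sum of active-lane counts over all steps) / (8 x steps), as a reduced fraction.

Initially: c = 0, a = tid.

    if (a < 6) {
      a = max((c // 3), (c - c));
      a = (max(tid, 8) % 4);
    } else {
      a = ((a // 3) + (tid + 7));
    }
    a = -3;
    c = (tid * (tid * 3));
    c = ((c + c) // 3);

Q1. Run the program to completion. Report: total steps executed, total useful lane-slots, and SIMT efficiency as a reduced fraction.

Answer: 7 steps, 46 useful, 23/28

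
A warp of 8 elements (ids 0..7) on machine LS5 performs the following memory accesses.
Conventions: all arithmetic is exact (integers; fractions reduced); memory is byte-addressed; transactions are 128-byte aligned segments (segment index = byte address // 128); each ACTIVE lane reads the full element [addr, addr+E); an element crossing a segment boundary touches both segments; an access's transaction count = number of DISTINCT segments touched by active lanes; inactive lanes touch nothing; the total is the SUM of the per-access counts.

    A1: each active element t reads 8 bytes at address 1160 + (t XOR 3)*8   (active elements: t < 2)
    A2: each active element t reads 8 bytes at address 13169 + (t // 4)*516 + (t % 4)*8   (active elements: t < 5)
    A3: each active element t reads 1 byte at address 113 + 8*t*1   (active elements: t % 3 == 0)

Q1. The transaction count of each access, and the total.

A1: 1 transaction
A2: 3 transactions
A3: 2 transactions

Answer: 1,3,2; total 6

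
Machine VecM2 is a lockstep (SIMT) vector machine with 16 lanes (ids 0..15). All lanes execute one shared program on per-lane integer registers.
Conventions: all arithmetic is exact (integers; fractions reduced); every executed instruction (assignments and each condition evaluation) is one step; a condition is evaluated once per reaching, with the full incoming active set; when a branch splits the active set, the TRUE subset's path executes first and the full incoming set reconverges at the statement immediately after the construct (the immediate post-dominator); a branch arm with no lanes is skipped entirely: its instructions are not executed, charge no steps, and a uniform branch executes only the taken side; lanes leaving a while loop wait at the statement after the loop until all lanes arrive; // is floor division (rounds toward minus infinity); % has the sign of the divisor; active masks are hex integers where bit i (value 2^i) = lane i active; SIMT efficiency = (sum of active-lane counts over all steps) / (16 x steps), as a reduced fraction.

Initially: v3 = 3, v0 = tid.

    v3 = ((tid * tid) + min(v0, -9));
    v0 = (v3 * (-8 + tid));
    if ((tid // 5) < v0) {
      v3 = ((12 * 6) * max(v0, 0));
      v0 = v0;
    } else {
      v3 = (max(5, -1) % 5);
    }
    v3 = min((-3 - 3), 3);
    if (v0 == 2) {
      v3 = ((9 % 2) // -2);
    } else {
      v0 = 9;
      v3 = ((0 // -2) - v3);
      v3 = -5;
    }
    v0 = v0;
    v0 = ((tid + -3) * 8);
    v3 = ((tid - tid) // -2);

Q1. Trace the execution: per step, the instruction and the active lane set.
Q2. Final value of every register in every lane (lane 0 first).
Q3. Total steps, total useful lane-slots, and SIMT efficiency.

step 0: v3 <- ((tid * tid) + min(v0, -9)) 0xffff
step 1: v0 <- (v3 * (-8 + tid))      0xffff
step 2: eval ((tid // 5) < v0)       0xffff
step 3: v3 <- ((12 * 6) * max(v0, 0)) 0xfe07
step 4: v0 <- v0                     0xfe07
step 5: v3 <- (max(5, -1) % 5)       0x01f8
step 6: v3 <- min((-3 - 3), 3)       0xffff
step 7: eval (v0 == 2)               0xffff
step 8: v0 <- 9                      0xffff
step 9: v3 <- ((0 // -2) - v3)       0xffff
step 10: v3 <- -5                     0xffff
step 11: v0 <- v0                     0xffff
step 12: v0 <- ((tid + -3) * 8)       0xffff
step 13: v3 <- ((tid - tid) // -2)    0xffff

Answer: 14 steps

v3: 0,0,0,0,0,0,0,0,0,0,0,0,0,0,0,0
v0: -24,-16,-8,0,8,16,24,32,40,48,56,64,72,80,88,96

steps = 14; useful = 202; efficiency = 202/224 = 101/112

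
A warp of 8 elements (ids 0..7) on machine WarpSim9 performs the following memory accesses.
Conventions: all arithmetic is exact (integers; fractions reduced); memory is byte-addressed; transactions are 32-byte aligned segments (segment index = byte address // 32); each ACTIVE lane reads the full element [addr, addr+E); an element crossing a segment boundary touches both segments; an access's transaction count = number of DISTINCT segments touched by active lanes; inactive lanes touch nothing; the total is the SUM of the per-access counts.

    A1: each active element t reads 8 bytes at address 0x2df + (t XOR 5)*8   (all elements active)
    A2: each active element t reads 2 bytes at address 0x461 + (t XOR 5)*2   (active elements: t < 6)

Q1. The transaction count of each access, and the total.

A1: 3 transactions
A2: 1 transaction

Answer: 3,1; total 4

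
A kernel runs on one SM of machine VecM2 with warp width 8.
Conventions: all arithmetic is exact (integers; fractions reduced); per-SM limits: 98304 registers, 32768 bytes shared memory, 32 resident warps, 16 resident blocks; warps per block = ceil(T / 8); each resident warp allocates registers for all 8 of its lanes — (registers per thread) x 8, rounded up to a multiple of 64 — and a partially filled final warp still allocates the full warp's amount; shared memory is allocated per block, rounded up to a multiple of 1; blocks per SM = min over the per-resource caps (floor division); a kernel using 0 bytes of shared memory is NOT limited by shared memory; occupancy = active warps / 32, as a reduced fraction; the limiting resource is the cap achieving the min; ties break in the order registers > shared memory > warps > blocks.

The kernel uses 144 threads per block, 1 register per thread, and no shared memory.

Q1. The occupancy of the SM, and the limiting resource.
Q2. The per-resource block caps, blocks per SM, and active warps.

Answer: occupancy 9/16, limited by warps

registers: 85 blocks
shared memory: no limit (kernel uses none)
warps: 1 block
blocks: 16 blocks

Answer: 1 block, 18 active warps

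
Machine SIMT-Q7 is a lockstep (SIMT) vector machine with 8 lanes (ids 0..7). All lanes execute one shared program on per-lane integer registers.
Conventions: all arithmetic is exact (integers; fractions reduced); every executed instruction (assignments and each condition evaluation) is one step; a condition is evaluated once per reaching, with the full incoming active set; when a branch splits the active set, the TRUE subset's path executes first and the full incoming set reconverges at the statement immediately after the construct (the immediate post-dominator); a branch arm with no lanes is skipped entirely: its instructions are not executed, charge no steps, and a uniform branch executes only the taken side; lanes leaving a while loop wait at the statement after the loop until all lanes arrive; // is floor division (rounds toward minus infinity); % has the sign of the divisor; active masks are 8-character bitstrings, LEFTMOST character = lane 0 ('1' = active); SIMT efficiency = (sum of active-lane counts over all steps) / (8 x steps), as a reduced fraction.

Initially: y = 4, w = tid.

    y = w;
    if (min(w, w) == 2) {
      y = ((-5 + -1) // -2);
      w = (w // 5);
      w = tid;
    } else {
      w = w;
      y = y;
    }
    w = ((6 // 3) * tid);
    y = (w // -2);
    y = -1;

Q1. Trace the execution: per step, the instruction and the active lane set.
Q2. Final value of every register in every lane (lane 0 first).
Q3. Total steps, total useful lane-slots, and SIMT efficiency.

step 0: y <- w                       11111111
step 1: eval (min(w, w) == 2)        11111111
step 2: y <- ((-5 + -1) // -2)       00100000
step 3: w <- (w // 5)                00100000
step 4: w <- tid                     00100000
step 5: w <- w                       11011111
step 6: y <- y                       11011111
step 7: w <- ((6 // 3) * tid)        11111111
step 8: y <- (w // -2)               11111111
step 9: y <- -1                      11111111

Answer: 10 steps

y: -1,-1,-1,-1,-1,-1,-1,-1
w: 0,2,4,6,8,10,12,14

steps = 10; useful = 57; efficiency = 57/80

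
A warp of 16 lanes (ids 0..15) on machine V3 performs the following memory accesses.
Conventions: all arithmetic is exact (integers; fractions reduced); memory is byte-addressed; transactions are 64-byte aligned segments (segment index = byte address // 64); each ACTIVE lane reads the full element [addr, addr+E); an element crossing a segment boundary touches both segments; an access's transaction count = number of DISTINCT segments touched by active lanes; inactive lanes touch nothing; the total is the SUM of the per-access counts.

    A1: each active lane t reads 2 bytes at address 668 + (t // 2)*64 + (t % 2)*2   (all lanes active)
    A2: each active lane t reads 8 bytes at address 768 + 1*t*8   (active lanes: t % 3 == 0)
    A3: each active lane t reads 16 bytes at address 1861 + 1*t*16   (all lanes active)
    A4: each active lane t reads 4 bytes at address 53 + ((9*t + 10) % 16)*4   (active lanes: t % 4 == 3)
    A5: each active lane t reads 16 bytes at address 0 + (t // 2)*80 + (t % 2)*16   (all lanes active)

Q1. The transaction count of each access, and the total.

A1: 8 transactions
A2: 2 transactions
A3: 5 transactions
A4: 2 transactions
A5: 10 transactions

Answer: 8,2,5,2,10; total 27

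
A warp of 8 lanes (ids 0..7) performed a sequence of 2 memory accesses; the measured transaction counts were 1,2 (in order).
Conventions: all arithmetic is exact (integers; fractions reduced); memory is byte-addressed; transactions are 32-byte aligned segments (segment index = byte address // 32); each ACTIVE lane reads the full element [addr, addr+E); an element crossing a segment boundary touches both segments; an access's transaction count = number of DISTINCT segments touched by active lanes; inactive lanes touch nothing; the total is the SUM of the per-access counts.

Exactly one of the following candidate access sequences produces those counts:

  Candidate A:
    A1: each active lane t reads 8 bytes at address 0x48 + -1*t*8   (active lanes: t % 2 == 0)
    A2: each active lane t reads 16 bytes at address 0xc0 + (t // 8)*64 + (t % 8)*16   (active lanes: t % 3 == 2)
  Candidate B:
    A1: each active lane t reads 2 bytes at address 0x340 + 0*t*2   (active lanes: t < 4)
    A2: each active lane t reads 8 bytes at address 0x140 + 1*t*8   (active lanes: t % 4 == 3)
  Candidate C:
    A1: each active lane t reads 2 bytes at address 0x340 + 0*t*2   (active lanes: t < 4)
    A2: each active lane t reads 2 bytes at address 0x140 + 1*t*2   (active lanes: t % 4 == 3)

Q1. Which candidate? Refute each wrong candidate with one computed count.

A: A1 gives 3 transactions, not 1
C: A2 gives 1 transaction, not 2
B: all counts match (1,2)

Answer: B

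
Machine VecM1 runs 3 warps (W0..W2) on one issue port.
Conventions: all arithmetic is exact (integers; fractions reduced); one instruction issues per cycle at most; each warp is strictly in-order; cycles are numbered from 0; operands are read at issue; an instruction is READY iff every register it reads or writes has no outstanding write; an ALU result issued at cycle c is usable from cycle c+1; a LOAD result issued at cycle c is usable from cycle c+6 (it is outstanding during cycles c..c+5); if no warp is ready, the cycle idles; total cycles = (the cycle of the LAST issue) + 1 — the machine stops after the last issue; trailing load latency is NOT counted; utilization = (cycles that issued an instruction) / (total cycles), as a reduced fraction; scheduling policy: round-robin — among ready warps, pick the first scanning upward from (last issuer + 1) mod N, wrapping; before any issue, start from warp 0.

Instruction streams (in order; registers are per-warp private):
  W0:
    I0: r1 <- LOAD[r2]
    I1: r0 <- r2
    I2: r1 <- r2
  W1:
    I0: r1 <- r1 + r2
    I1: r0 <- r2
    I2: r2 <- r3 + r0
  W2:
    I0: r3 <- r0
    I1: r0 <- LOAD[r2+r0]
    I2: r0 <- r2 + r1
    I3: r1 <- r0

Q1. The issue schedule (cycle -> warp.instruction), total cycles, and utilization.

cycle 0: W0.I0
cycle 1: W1.I0
cycle 2: W2.I0
cycle 3: W0.I1
cycle 4: W1.I1
cycle 5: W2.I1
cycle 6: W0.I2
cycle 7: W1.I2
cycle 8: idle
cycle 9: idle
cycle 10: idle
cycle 11: W2.I2
cycle 12: W2.I3

Answer: 13 cycles, utilization 10/13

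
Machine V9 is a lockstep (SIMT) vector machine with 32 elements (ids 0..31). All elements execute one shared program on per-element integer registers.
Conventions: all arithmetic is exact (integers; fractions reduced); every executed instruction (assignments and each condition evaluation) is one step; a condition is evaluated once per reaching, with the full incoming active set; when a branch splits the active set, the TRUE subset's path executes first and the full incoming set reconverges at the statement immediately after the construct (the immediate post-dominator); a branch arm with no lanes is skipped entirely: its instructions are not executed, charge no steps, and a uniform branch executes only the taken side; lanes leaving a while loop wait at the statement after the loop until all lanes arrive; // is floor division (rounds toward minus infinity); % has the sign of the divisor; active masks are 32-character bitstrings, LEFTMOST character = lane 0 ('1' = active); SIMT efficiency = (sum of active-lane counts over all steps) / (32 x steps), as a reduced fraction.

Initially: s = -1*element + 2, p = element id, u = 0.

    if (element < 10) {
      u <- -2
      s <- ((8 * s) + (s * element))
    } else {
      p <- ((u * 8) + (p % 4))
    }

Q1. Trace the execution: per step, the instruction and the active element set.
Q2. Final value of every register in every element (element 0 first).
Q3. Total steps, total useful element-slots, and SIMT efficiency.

step 0: eval (element < 10)          11111111111111111111111111111111
step 1: u <- -2                      11111111110000000000000000000000
step 2: s <- ((8 * s) + (s * element)) 11111111110000000000000000000000
step 3: p <- ((u * 8) + (p % 4))     00000000001111111111111111111111

Answer: 4 steps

s: 16,9,0,-11,-24,-39,-56,-75,-96,-119,-8,-9,-10,-11,-12,-13,-14,-15,-16,-17,-18,-19,-20,-21,-22,-23,-24,-25,-26,-27,-28,-29
p: 0,1,2,3,4,5,6,7,8,9,2,3,0,1,2,3,0,1,2,3,0,1,2,3,0,1,2,3,0,1,2,3
u: -2,-2,-2,-2,-2,-2,-2,-2,-2,-2,0,0,0,0,0,0,0,0,0,0,0,0,0,0,0,0,0,0,0,0,0,0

steps = 4; useful = 74; efficiency = 74/128 = 37/64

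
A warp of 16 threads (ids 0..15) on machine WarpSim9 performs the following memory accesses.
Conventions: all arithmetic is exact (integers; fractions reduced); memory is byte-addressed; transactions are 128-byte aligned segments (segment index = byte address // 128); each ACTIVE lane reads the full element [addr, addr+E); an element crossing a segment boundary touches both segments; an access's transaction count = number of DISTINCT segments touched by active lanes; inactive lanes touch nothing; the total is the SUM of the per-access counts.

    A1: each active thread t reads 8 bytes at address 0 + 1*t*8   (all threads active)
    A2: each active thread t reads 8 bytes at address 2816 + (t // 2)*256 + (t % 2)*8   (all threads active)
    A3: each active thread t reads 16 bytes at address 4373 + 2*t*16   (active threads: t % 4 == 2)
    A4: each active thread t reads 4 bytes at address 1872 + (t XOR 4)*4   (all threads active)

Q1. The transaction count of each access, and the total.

A1: 1 transaction
A2: 8 transactions
A3: 4 transactions
A4: 2 transactions

Answer: 1,8,4,2; total 15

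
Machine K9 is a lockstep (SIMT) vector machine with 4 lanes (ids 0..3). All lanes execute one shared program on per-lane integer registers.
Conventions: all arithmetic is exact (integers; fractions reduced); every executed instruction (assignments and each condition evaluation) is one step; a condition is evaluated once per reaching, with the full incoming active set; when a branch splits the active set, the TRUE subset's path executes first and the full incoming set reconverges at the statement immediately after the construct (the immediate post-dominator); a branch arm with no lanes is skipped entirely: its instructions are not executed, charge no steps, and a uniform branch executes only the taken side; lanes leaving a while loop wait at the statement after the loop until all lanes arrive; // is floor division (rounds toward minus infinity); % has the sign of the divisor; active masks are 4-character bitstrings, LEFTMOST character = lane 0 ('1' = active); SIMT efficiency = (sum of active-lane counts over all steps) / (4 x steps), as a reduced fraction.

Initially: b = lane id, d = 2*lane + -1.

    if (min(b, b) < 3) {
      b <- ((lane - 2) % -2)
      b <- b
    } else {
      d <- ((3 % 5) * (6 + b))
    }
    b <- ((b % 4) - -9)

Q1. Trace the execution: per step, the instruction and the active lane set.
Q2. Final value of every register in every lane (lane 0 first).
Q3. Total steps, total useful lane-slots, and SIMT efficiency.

step 0: eval (min(b, b) < 3)         1111
step 1: b <- ((lane - 2) % -2)       1110
step 2: b <- b                       1110
step 3: d <- ((3 % 5) * (6 + b))     0001
step 4: b <- ((b % 4) - -9)          1111

Answer: 5 steps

b: 9,12,9,12
d: -1,1,3,27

steps = 5; useful = 15; efficiency = 15/20 = 3/4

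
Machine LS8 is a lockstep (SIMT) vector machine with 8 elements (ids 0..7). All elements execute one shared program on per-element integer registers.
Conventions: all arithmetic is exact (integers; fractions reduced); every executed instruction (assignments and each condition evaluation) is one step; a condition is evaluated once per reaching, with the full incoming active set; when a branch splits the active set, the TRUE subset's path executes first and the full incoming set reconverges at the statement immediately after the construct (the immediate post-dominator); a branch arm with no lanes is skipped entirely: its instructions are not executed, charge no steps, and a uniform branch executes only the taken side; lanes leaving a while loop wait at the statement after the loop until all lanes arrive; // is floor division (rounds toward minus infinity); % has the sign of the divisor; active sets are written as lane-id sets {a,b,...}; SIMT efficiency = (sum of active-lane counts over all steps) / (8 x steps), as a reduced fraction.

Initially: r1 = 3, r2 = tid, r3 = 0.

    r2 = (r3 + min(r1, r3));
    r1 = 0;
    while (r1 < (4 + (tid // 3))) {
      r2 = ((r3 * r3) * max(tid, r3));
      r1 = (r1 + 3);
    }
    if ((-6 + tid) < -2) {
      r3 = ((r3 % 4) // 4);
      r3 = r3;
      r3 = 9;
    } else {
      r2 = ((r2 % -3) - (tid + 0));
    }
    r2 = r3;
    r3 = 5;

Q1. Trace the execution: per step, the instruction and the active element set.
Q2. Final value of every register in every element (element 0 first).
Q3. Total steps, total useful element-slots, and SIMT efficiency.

step 0: r2 <- (r3 + min(r1, r3))     {0,1,2,3,4,5,6,7}
step 1: r1 <- 0                      {0,1,2,3,4,5,6,7}
step 2: eval (r1 < (4 + (tid // 3))) {0,1,2,3,4,5,6,7}
step 3: r2 <- ((r3 * r3) * max(tid, r3)) {0,1,2,3,4,5,6,7}
step 4: r1 <- (r1 + 3)               {0,1,2,3,4,5,6,7}
step 5: eval (r1 < (4 + (tid // 3))) {0,1,2,3,4,5,6,7}
step 6: r2 <- ((r3 * r3) * max(tid, r3)) {0,1,2,3,4,5,6,7}
step 7: r1 <- (r1 + 3)               {0,1,2,3,4,5,6,7}
step 8: eval (r1 < (4 + (tid // 3))) {0,1,2,3,4,5,6,7}
step 9: eval ((-6 + tid) < -2)       {0,1,2,3,4,5,6,7}
step 10: r3 <- ((r3 % 4) // 4)        {0,1,2,3}
step 11: r3 <- r3                     {0,1,2,3}
step 12: r3 <- 9                      {0,1,2,3}
step 13: r2 <- ((r2 % -3) - (tid + 0)) {4,5,6,7}
step 14: r2 <- r3                     {0,1,2,3,4,5,6,7}
step 15: r3 <- 5                      {0,1,2,3,4,5,6,7}

Answer: 16 steps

r1: 6,6,6,6,6,6,6,6
r2: 9,9,9,9,0,0,0,0
r3: 5,5,5,5,5,5,5,5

steps = 16; useful = 112; efficiency = 112/128 = 7/8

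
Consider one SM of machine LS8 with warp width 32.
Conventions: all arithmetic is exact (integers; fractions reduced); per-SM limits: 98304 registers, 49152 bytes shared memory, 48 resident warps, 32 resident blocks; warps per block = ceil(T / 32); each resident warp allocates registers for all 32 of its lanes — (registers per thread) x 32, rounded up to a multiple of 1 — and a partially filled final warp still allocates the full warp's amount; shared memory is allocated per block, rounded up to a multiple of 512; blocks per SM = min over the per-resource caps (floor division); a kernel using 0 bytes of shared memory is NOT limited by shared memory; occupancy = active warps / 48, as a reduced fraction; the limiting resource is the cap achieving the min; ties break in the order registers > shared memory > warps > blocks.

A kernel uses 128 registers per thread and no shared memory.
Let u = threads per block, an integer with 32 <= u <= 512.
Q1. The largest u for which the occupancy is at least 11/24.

Answer: u = 384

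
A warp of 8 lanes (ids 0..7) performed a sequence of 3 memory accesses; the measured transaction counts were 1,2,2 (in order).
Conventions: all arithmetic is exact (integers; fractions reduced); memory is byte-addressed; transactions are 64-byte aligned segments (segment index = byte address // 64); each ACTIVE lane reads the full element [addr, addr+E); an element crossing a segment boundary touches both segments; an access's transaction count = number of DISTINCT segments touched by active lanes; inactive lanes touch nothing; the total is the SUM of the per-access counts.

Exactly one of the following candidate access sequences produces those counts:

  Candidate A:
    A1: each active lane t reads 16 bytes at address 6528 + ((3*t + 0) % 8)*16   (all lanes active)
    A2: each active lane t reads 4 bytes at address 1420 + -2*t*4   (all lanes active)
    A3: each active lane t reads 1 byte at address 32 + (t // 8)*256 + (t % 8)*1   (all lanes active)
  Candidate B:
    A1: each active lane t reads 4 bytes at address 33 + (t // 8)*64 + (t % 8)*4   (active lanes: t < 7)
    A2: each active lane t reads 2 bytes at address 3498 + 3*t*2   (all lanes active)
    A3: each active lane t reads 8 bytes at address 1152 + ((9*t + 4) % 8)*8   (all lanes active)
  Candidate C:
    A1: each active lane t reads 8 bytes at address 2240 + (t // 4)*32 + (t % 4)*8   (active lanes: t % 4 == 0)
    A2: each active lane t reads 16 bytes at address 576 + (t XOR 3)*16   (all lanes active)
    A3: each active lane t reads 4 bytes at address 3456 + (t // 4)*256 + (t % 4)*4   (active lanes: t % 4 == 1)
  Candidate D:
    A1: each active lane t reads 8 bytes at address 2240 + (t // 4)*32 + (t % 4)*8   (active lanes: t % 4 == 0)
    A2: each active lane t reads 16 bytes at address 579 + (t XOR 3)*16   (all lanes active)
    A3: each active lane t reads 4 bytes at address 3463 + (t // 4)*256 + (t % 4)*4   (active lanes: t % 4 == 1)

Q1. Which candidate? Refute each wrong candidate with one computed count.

A: A1 gives 2 transactions, not 1
B: A3 gives 1 transaction, not 2
D: A2 gives 3 transactions, not 2
C: all counts match (1,2,2)

Answer: C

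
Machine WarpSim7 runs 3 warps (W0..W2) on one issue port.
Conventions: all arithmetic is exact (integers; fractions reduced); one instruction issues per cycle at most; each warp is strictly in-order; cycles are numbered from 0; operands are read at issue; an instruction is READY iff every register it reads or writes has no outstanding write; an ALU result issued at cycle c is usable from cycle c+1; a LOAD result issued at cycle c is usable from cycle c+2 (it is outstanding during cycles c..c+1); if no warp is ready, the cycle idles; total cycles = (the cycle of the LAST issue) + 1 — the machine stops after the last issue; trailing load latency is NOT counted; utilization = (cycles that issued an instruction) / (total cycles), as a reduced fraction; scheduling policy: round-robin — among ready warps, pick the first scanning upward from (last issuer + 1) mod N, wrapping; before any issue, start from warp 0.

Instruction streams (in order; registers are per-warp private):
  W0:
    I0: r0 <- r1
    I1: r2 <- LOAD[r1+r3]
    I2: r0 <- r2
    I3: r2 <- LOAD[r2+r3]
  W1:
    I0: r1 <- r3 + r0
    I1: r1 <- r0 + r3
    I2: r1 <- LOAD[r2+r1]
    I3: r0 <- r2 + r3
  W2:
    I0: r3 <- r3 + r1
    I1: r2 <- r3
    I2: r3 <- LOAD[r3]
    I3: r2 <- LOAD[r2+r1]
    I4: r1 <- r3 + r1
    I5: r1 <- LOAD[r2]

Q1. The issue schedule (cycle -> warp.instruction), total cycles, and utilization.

cycle 0: W0.I0
cycle 1: W1.I0
cycle 2: W2.I0
cycle 3: W0.I1
cycle 4: W1.I1
cycle 5: W2.I1
cycle 6: W0.I2
cycle 7: W1.I2
cycle 8: W2.I2
cycle 9: W0.I3
cycle 10: W1.I3
cycle 11: W2.I3
cycle 12: W2.I4
cycle 13: W2.I5

Answer: 14 cycles, utilization 1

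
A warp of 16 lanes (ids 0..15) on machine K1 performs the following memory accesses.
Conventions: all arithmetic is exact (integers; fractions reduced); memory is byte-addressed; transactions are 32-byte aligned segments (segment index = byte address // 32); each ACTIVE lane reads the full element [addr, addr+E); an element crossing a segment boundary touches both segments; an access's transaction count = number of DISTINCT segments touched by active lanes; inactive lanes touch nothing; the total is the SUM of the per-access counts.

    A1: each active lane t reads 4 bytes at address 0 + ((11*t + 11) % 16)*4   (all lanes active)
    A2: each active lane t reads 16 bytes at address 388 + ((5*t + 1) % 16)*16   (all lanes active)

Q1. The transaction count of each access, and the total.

A1: 2 transactions
A2: 9 transactions

Answer: 2,9; total 11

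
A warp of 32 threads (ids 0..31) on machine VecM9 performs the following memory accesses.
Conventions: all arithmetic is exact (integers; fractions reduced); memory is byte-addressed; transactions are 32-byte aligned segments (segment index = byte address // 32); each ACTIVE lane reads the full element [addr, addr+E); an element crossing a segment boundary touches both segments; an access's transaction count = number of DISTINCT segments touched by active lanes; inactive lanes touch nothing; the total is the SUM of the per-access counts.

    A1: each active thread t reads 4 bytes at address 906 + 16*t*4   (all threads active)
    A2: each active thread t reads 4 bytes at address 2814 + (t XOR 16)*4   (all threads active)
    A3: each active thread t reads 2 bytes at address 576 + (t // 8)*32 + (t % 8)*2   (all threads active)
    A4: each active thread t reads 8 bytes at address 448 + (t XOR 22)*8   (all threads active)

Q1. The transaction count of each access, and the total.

A1: 32 transactions
A2: 5 transactions
A3: 4 transactions
A4: 8 transactions

Answer: 32,5,4,8; total 49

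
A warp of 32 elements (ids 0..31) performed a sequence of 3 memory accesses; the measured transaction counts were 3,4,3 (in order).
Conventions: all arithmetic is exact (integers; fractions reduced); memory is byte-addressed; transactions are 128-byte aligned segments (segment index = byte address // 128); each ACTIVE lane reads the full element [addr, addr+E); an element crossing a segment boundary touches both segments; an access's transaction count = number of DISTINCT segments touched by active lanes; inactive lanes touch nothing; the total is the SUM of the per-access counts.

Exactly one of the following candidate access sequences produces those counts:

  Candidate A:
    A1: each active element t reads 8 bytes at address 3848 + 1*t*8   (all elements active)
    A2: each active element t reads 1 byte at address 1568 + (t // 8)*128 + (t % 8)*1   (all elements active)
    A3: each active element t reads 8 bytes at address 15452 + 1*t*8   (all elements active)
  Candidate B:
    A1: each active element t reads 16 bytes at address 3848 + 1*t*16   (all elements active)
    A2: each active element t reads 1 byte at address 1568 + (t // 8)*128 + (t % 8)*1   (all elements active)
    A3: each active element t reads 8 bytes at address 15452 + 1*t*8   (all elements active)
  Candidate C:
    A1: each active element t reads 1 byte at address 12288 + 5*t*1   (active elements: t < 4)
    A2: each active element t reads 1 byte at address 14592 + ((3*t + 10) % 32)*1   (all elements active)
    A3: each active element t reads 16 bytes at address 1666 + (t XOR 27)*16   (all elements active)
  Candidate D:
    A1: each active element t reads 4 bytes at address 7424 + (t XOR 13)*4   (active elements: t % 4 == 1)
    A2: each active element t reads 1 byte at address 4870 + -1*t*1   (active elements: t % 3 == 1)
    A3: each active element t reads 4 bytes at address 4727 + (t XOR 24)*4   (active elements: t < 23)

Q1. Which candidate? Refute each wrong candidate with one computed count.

B: A1 gives 5 transactions, not 3
C: A1 gives 1 transaction, not 3
D: A1 gives 1 transaction, not 3
A: all counts match (3,4,3)

Answer: A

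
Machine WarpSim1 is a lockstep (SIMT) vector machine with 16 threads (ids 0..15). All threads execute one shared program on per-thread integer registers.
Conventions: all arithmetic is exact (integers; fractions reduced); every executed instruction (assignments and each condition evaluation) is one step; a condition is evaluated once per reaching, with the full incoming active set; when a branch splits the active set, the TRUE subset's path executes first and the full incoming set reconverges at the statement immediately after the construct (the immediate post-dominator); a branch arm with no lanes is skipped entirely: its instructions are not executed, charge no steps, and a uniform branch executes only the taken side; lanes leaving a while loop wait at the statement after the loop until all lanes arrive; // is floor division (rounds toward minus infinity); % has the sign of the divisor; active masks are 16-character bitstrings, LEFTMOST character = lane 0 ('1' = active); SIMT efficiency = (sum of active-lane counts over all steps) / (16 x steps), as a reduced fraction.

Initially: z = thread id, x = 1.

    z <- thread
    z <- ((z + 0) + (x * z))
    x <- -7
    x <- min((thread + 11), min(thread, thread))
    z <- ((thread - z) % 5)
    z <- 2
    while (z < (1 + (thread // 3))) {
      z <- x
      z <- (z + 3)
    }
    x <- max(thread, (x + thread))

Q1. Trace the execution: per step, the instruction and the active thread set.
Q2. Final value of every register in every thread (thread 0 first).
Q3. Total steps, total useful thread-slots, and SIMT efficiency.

step 0: z <- thread                  1111111111111111
step 1: z <- ((z + 0) + (x * z))     1111111111111111
step 2: x <- -7                      1111111111111111
step 3: x <- min((thread + 11), min(thread, thread)) 1111111111111111
step 4: z <- ((thread - z) % 5)      1111111111111111
step 5: z <- 2                       1111111111111111
step 6: eval (z < (1 + (thread // 3))) 1111111111111111
step 7: z <- x                       0000001111111111
step 8: z <- (z + 3)                 0000001111111111
step 9: eval (z < (1 + (thread // 3))) 0000001111111111
step 10: x <- max(thread, (x + thread)) 1111111111111111

Answer: 11 steps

z: 2,2,2,2,2,2,9,10,11,12,13,14,15,16,17,18
x: 0,2,4,6,8,10,12,14,16,18,20,22,24,26,28,30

steps = 11; useful = 158; efficiency = 158/176 = 79/88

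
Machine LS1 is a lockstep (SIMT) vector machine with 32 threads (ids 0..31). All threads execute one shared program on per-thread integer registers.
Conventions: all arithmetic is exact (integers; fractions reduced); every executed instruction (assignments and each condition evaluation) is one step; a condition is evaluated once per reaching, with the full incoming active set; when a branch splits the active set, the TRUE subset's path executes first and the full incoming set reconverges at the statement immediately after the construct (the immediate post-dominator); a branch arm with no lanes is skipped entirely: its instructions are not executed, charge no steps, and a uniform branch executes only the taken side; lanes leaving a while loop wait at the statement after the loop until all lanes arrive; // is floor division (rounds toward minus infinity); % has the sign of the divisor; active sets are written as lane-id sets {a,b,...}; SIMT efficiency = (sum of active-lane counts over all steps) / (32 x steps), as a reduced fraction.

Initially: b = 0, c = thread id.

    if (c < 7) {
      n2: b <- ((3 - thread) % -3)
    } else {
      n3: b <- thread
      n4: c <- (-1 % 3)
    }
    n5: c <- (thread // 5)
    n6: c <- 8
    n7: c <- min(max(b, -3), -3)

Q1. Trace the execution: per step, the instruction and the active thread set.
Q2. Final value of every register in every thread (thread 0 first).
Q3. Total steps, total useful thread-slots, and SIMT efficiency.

step 0: eval (c < 7)                 {0,1,2,3,4,5,6,7,8,9,10,11,12,13,14,15,16,17,18,19,20,21,22,23,24,25,26,27,28,29,30,31}
step 1: b <- ((3 - thread) % -3)     {0,1,2,3,4,5,6}
step 2: b <- thread                  {7,8,9,10,11,12,13,14,15,16,17,18,19,20,21,22,23,24,25,26,27,28,29,30,31}
step 3: c <- (-1 % 3)                {7,8,9,10,11,12,13,14,15,16,17,18,19,20,21,22,23,24,25,26,27,28,29,30,31}
step 4: c <- (thread // 5)           {0,1,2,3,4,5,6,7,8,9,10,11,12,13,14,15,16,17,18,19,20,21,22,23,24,25,26,27,28,29,30,31}
step 5: c <- 8                       {0,1,2,3,4,5,6,7,8,9,10,11,12,13,14,15,16,17,18,19,20,21,22,23,24,25,26,27,28,29,30,31}
step 6: c <- min(max(b, -3), -3)     {0,1,2,3,4,5,6,7,8,9,10,11,12,13,14,15,16,17,18,19,20,21,22,23,24,25,26,27,28,29,30,31}

Answer: 7 steps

b: 0,-1,-2,0,-1,-2,0,7,8,9,10,11,12,13,14,15,16,17,18,19,20,21,22,23,24,25,26,27,28,29,30,31
c: -3,-3,-3,-3,-3,-3,-3,-3,-3,-3,-3,-3,-3,-3,-3,-3,-3,-3,-3,-3,-3,-3,-3,-3,-3,-3,-3,-3,-3,-3,-3,-3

steps = 7; useful = 185; efficiency = 185/224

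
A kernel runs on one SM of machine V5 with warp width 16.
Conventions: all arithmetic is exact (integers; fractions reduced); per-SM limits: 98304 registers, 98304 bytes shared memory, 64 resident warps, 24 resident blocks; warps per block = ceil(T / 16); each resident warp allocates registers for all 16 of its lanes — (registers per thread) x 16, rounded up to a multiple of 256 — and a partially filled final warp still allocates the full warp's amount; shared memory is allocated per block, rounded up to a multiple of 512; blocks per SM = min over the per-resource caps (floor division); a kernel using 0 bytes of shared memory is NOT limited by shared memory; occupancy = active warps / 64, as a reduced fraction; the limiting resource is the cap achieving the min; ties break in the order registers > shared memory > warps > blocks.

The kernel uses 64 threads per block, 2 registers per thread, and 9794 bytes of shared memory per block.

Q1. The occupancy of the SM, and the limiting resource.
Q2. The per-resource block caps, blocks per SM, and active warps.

Answer: occupancy 9/16, limited by shared memory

registers: 96 blocks
shared memory: 9 blocks
warps: 16 blocks
blocks: 24 blocks

Answer: 9 blocks, 36 active warps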